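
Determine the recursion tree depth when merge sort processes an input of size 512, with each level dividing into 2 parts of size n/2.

For divide and conquer with division factor 2:

Problem sizes at each level:
Level 0: 512
Level 1: 256
Level 2: 128
Level 3: 64
Level 4: 32
Level 5: 16
Level 6: 8
Level 7: 4
Level 8: 2
Level 9: 1

The root is level 0 and the size-1 base case is level 9 (the tree spans levels 0 through 9, i.e. 10 levels counting the root), so the depth is the number of divisions: log_2(512) = 9

The recursion tree depth is log_2(512) = 9. At each level, the problem size is divided by 2, so it takes 9 divisions to reduce to a base case of size 1. The algorithm makes 2 recursive calls at each level.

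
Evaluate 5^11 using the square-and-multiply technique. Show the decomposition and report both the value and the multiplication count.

Computing 5^11 by squaring (build up from 5^1; each line after the first costs one multiplication):

5^1 = 5
5^2 = (5^1)^2 = 5^2 = 25
5^4 = (5^2)^2 = 25^2 = 625
5^5 = 5 * 5^4 = 5 * 625 = 3125
5^10 = (5^5)^2 = 3125^2 = 9765625
5^11 = 5 * 5^10 = 5 * 9765625 = 48828125

Result: 48828125
Multiplications needed: 5 (5 lines after 5^1)

5^11 = 48828125. Using exponentiation by squaring, this requires 5 multiplications. The key idea: if the exponent is even, square the half-power; if odd, multiply by the base once.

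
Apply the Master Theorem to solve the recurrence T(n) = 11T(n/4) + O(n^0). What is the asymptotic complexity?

Master Theorem for T(n) = 11T(n/4) + O(n^0):

a = 11, b = 4, c = 0
log_b(a) = log_4(11) = 1.7297

Case 1: c = 0 < log_4(11) = 1.7297
T(n) = O(n^(log_4 11))

For T(n) = 11T(n/4) + O(n^0): log_4(11) = 1.7297. This is Case 1 of the Master Theorem (c < log_b(a), work dominated by leaves), giving O(n^(log_4 11)).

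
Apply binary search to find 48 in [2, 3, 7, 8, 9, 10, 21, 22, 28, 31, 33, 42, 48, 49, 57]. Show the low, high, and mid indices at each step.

Binary search for 48 in [2, 3, 7, 8, 9, 10, 21, 22, 28, 31, 33, 42, 48, 49, 57]:

lo=0, hi=14, mid=7, arr[mid]=22 -> 22 < 48, search right half
lo=8, hi=14, mid=11, arr[mid]=42 -> 42 < 48, search right half
lo=12, hi=14, mid=13, arr[mid]=49 -> 49 > 48, search left half
lo=12, hi=12, mid=12, arr[mid]=48 -> Found target at index 12!

Binary search finds 48 at index 12 after 4 comparisons. The search repeatedly halves the search space by comparing with the middle element.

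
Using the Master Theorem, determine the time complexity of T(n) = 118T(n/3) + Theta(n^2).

Master Theorem for T(n) = 118T(n/3) + O(n^2):

a = 118, b = 3, c = 2
log_b(a) = log_3(118) = 4.3425

Case 1: c = 2 < log_3(118) = 4.3425
T(n) = O(n^(log_3 118))

For T(n) = 118T(n/3) + O(n^2): log_3(118) = 4.3425. This is Case 1 of the Master Theorem (c < log_b(a), work dominated by leaves), giving O(n^(log_3 118)).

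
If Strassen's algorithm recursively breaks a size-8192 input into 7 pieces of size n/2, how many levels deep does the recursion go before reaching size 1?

For divide and conquer with division factor 2:

Problem sizes at each level:
Level 0: 8192
Level 1: 4096
Level 2: 2048
Level 3: 1024
Level 4: 512
Level 5: 256
Level 6: 128
Level 7: 64
Level 8: 32
Level 9: 16
Level 10: 8
Level 11: 4
Level 12: 2
Level 13: 1

The root is level 0 and the size-1 base case is level 13 (the tree spans levels 0 through 13, i.e. 14 levels counting the root), so the depth is the number of divisions: log_2(8192) = 13

The recursion tree depth is log_2(8192) = 13. At each level, the problem size is divided by 2, so it takes 13 divisions to reduce to a base case of size 1. The algorithm makes 7 recursive calls at each level.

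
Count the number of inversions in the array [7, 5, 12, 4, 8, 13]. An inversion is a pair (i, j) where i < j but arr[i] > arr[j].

Finding inversions in [7, 5, 12, 4, 8, 13]:

(0, 1): arr[0]=7 > arr[1]=5
(0, 3): arr[0]=7 > arr[3]=4
(1, 3): arr[1]=5 > arr[3]=4
(2, 3): arr[2]=12 > arr[3]=4
(2, 4): arr[2]=12 > arr[4]=8

Total inversions: 5

The array has 5 inversion(s): (0,1), (0,3), (1,3), (2,3), (2,4). Each pair (i,j) satisfies i < j and arr[i] > arr[j].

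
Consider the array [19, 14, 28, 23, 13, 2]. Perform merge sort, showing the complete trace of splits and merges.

Merge sort trace:

Split: [19, 14, 28, 23, 13, 2] -> [19, 14, 28] and [23, 13, 2]
  Split: [19, 14, 28] -> [19] and [14, 28]
    Split: [14, 28] -> [14] and [28]
    Merge: [14] + [28] -> [14, 28]
  Merge: [19] + [14, 28] -> [14, 19, 28]
  Split: [23, 13, 2] -> [23] and [13, 2]
    Split: [13, 2] -> [13] and [2]
    Merge: [13] + [2] -> [2, 13]
  Merge: [23] + [2, 13] -> [2, 13, 23]
Merge: [14, 19, 28] + [2, 13, 23] -> [2, 13, 14, 19, 23, 28]

Final sorted array: [2, 13, 14, 19, 23, 28]

The merge sort proceeds by recursively splitting the array and merging sorted halves.
After all merges, the sorted array is [2, 13, 14, 19, 23, 28].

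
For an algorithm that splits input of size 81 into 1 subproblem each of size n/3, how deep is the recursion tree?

For divide and conquer with division factor 3:

Problem sizes at each level:
Level 0: 81
Level 1: 27
Level 2: 9
Level 3: 3
Level 4: 1

The root is level 0 and the size-1 base case is level 4 (the tree spans levels 0 through 4, i.e. 5 levels counting the root), so the depth is the number of divisions: log_3(81) = 4

The recursion tree depth is log_3(81) = 4. At each level, the problem size is divided by 3, so it takes 4 divisions to reduce to a base case of size 1. The algorithm makes 1 recursive call at each level.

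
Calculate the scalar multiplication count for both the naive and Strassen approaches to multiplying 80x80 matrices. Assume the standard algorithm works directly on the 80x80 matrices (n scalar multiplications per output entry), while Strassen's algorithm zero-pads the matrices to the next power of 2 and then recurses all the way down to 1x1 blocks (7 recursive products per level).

Matrix multiplication for 80x80 matrices:

Strassen's algorithm requires power-of-2 dimensions. Pad 80x80 to 128x128 (next power of 2).

Standard algorithm: 80^3 = 512000 multiplications
Strassen's algorithm: 7^(log2(128)) = 7^7 = 823543 multiplications
Difference: 512000 - 823543 = -311543 (Strassen uses MORE here due to padding overhead — for small or just-over-power-of-2 n, padding can outweigh the per-level savings)

Standard: 512000 multiplications (80^3). Strassen: 823543 multiplications (7^7, after padding to 128x128). Strassen reduces 8 recursive multiplications to 7 at each level.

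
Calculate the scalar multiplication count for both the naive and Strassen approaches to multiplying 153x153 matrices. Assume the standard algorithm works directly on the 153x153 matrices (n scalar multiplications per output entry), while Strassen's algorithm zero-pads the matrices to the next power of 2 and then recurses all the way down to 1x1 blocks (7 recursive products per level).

Matrix multiplication for 153x153 matrices:

Strassen's algorithm requires power-of-2 dimensions. Pad 153x153 to 256x256 (next power of 2).

Standard algorithm: 153^3 = 3581577 multiplications
Strassen's algorithm: 7^(log2(256)) = 7^8 = 5764801 multiplications
Difference: 3581577 - 5764801 = -2183224 (Strassen uses MORE here due to padding overhead — for small or just-over-power-of-2 n, padding can outweigh the per-level savings)

Standard: 3581577 multiplications (153^3). Strassen: 5764801 multiplications (7^8, after padding to 256x256). Strassen reduces 8 recursive multiplications to 7 at each level.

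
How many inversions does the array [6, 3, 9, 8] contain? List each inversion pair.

Finding inversions in [6, 3, 9, 8]:

(0, 1): arr[0]=6 > arr[1]=3
(2, 3): arr[2]=9 > arr[3]=8

Total inversions: 2

The array has 2 inversion(s): (0,1), (2,3). Each pair (i,j) satisfies i < j and arr[i] > arr[j].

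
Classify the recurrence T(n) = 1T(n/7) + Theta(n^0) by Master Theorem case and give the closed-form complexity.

Master Theorem for T(n) = 1T(n/7) + O(n^0):

a = 1, b = 7, c = 0
log_b(a) = log_7(1) = 0.0000

Case 2: c = 0 = log_7(1) = 0.0000
T(n) = O(n^0 log n) = O(log n)

For T(n) = 1T(n/7) + O(n^0): log_7(1) = 0.0000. This is Case 2 of the Master Theorem (c = log_b(a), equal work at all levels), giving O(log n).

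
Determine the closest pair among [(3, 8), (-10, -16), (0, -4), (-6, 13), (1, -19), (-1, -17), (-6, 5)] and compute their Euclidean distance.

Computing all pairwise distances among 7 points:

d((3, 8), (-10, -16)) = 27.2947
d((3, 8), (0, -4)) = 12.3693
d((3, 8), (-6, 13)) = 10.2956
d((3, 8), (1, -19)) = 27.074
d((3, 8), (-1, -17)) = 25.318
d((3, 8), (-6, 5)) = 9.4868
d((-10, -16), (0, -4)) = 15.6205
d((-10, -16), (-6, 13)) = 29.2746
d((-10, -16), (1, -19)) = 11.4018
d((-10, -16), (-1, -17)) = 9.0554
d((-10, -16), (-6, 5)) = 21.3776
d((0, -4), (-6, 13)) = 18.0278
d((0, -4), (1, -19)) = 15.0333
d((0, -4), (-1, -17)) = 13.0384
d((0, -4), (-6, 5)) = 10.8167
d((-6, 13), (1, -19)) = 32.7567
d((-6, 13), (-1, -17)) = 30.4138
d((-6, 13), (-6, 5)) = 8.0
d((1, -19), (-1, -17)) = 2.8284 <-- minimum
d((1, -19), (-6, 5)) = 25.0
d((-1, -17), (-6, 5)) = 22.561

Closest pair: (1, -19) and (-1, -17) with distance 2.8284

The closest pair is (1, -19) and (-1, -17) with Euclidean distance 2.8284. For 7 points, brute-force pairwise comparison is shown above. For large n, the divide-and-conquer algorithm (sort by x, recurse on halves, check the dividing strip) achieves O(n log n).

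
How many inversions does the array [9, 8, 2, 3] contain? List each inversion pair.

Finding inversions in [9, 8, 2, 3]:

(0, 1): arr[0]=9 > arr[1]=8
(0, 2): arr[0]=9 > arr[2]=2
(0, 3): arr[0]=9 > arr[3]=3
(1, 2): arr[1]=8 > arr[2]=2
(1, 3): arr[1]=8 > arr[3]=3

Total inversions: 5

The array has 5 inversion(s): (0,1), (0,2), (0,3), (1,2), (1,3). Each pair (i,j) satisfies i < j and arr[i] > arr[j].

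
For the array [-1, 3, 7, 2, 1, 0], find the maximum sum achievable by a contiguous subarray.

Using Kadane's algorithm on [-1, 3, 7, 2, 1, 0]:

Scanning through the array:
Position 1 (value 3): max_ending_here = 3, max_so_far = 3
Position 2 (value 7): max_ending_here = 10, max_so_far = 10
Position 3 (value 2): max_ending_here = 12, max_so_far = 12
Position 4 (value 1): max_ending_here = 13, max_so_far = 13
Position 5 (value 0): max_ending_here = 13, max_so_far = 13

Maximum subarray: [3, 7, 2, 1]
Maximum sum: 13

The maximum subarray is [3, 7, 2, 1] with sum 13. This subarray runs from index 1 to index 4.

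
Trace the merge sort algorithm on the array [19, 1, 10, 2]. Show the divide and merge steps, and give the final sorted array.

Merge sort trace:

Split: [19, 1, 10, 2] -> [19, 1] and [10, 2]
  Split: [19, 1] -> [19] and [1]
  Merge: [19] + [1] -> [1, 19]
  Split: [10, 2] -> [10] and [2]
  Merge: [10] + [2] -> [2, 10]
Merge: [1, 19] + [2, 10] -> [1, 2, 10, 19]

Final sorted array: [1, 2, 10, 19]

The merge sort proceeds by recursively splitting the array and merging sorted halves.
After all merges, the sorted array is [1, 2, 10, 19].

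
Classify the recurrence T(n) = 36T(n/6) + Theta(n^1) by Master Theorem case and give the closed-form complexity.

Master Theorem for T(n) = 36T(n/6) + O(n^1):

a = 36, b = 6, c = 1
log_b(a) = log_6(36) = 2.0000

Case 1: c = 1 < log_6(36) = 2.0000
T(n) = O(n^(log_6 36)) = O(n^2)

For T(n) = 36T(n/6) + O(n^1): log_6(36) = 2.0000. This is Case 1 of the Master Theorem (c < log_b(a), work dominated by leaves), giving O(n^2).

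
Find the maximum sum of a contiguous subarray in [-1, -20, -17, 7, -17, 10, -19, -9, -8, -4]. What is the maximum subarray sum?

Using Kadane's algorithm on [-1, -20, -17, 7, -17, 10, -19, -9, -8, -4]:

Scanning through the array:
Position 1 (value -20): max_ending_here = -20, max_so_far = -1
Position 2 (value -17): max_ending_here = -17, max_so_far = -1
Position 3 (value 7): max_ending_here = 7, max_so_far = 7
Position 4 (value -17): max_ending_here = -10, max_so_far = 7
Position 5 (value 10): max_ending_here = 10, max_so_far = 10
Position 6 (value -19): max_ending_here = -9, max_so_far = 10
Position 7 (value -9): max_ending_here = -9, max_so_far = 10
Position 8 (value -8): max_ending_here = -8, max_so_far = 10
Position 9 (value -4): max_ending_here = -4, max_so_far = 10

Maximum subarray: [10]
Maximum sum: 10

The maximum subarray is [10] with sum 10. This subarray runs from index 5 to index 5.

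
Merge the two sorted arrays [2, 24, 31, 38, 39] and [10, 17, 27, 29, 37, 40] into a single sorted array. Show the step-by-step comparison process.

Merging process:

Compare 2 vs 10: take 2 from left. Merged: [2]
Compare 24 vs 10: take 10 from right. Merged: [2, 10]
Compare 24 vs 17: take 17 from right. Merged: [2, 10, 17]
Compare 24 vs 27: take 24 from left. Merged: [2, 10, 17, 24]
Compare 31 vs 27: take 27 from right. Merged: [2, 10, 17, 24, 27]
Compare 31 vs 29: take 29 from right. Merged: [2, 10, 17, 24, 27, 29]
Compare 31 vs 37: take 31 from left. Merged: [2, 10, 17, 24, 27, 29, 31]
Compare 38 vs 37: take 37 from right. Merged: [2, 10, 17, 24, 27, 29, 31, 37]
Compare 38 vs 40: take 38 from left. Merged: [2, 10, 17, 24, 27, 29, 31, 37, 38]
Compare 39 vs 40: take 39 from left. Merged: [2, 10, 17, 24, 27, 29, 31, 37, 38, 39]
Append remaining from right: [40]. Merged: [2, 10, 17, 24, 27, 29, 31, 37, 38, 39, 40]

Final merged array: [2, 10, 17, 24, 27, 29, 31, 37, 38, 39, 40]
Total comparisons: 10

The merged array is [2, 10, 17, 24, 27, 29, 31, 37, 38, 39, 40], requiring 10 comparisons. The merge step runs in O(n) time where n is the total number of elements.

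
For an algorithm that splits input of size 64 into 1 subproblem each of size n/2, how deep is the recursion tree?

For divide and conquer with division factor 2:

Problem sizes at each level:
Level 0: 64
Level 1: 32
Level 2: 16
Level 3: 8
Level 4: 4
Level 5: 2
Level 6: 1

The root is level 0 and the size-1 base case is level 6 (the tree spans levels 0 through 6, i.e. 7 levels counting the root), so the depth is the number of divisions: log_2(64) = 6

The recursion tree depth is log_2(64) = 6. At each level, the problem size is divided by 2, so it takes 6 divisions to reduce to a base case of size 1. The algorithm makes 1 recursive call at each level.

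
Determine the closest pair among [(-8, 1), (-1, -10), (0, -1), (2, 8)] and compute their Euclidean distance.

Computing all pairwise distances among 4 points:

d((-8, 1), (-1, -10)) = 13.0384
d((-8, 1), (0, -1)) = 8.2462 <-- minimum
d((-8, 1), (2, 8)) = 12.2066
d((-1, -10), (0, -1)) = 9.0554
d((-1, -10), (2, 8)) = 18.2483
d((0, -1), (2, 8)) = 9.2195

Closest pair: (-8, 1) and (0, -1) with distance 8.2462

The closest pair is (-8, 1) and (0, -1) with Euclidean distance 8.2462. For 4 points, brute-force pairwise comparison is shown above. For large n, the divide-and-conquer algorithm (sort by x, recurse on halves, check the dividing strip) achieves O(n log n).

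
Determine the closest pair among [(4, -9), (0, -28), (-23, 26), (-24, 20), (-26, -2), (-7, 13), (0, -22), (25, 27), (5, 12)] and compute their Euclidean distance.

Computing all pairwise distances among 9 points:

d((4, -9), (0, -28)) = 19.4165
d((4, -9), (-23, 26)) = 44.2041
d((4, -9), (-24, 20)) = 40.3113
d((4, -9), (-26, -2)) = 30.8058
d((4, -9), (-7, 13)) = 24.5967
d((4, -9), (0, -22)) = 13.6015
d((4, -9), (25, 27)) = 41.6773
d((4, -9), (5, 12)) = 21.0238
d((0, -28), (-23, 26)) = 58.6941
d((0, -28), (-24, 20)) = 53.6656
d((0, -28), (-26, -2)) = 36.7696
d((0, -28), (-7, 13)) = 41.5933
d((0, -28), (0, -22)) = 6.0 <-- minimum
d((0, -28), (25, 27)) = 60.4152
d((0, -28), (5, 12)) = 40.3113
d((-23, 26), (-24, 20)) = 6.0828
d((-23, 26), (-26, -2)) = 28.1603
d((-23, 26), (-7, 13)) = 20.6155
d((-23, 26), (0, -22)) = 53.2259
d((-23, 26), (25, 27)) = 48.0104
d((-23, 26), (5, 12)) = 31.305
d((-24, 20), (-26, -2)) = 22.0907
d((-24, 20), (-7, 13)) = 18.3848
d((-24, 20), (0, -22)) = 48.3735
d((-24, 20), (25, 27)) = 49.4975
d((-24, 20), (5, 12)) = 30.0832
d((-26, -2), (-7, 13)) = 24.2074
d((-26, -2), (0, -22)) = 32.8024
d((-26, -2), (25, 27)) = 58.6686
d((-26, -2), (5, 12)) = 34.0147
d((-7, 13), (0, -22)) = 35.6931
d((-7, 13), (25, 27)) = 34.9285
d((-7, 13), (5, 12)) = 12.0416
d((0, -22), (25, 27)) = 55.0091
d((0, -22), (5, 12)) = 34.3657
d((25, 27), (5, 12)) = 25.0

Closest pair: (0, -28) and (0, -22) with distance 6.0

The closest pair is (0, -28) and (0, -22) with Euclidean distance 6.0. For 9 points, brute-force pairwise comparison is shown above. For large n, the divide-and-conquer algorithm (sort by x, recurse on halves, check the dividing strip) achieves O(n log n).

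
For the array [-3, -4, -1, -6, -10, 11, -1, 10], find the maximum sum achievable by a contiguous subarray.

Using Kadane's algorithm on [-3, -4, -1, -6, -10, 11, -1, 10]:

Scanning through the array:
Position 1 (value -4): max_ending_here = -4, max_so_far = -3
Position 2 (value -1): max_ending_here = -1, max_so_far = -1
Position 3 (value -6): max_ending_here = -6, max_so_far = -1
Position 4 (value -10): max_ending_here = -10, max_so_far = -1
Position 5 (value 11): max_ending_here = 11, max_so_far = 11
Position 6 (value -1): max_ending_here = 10, max_so_far = 11
Position 7 (value 10): max_ending_here = 20, max_so_far = 20

Maximum subarray: [11, -1, 10]
Maximum sum: 20

The maximum subarray is [11, -1, 10] with sum 20. This subarray runs from index 5 to index 7.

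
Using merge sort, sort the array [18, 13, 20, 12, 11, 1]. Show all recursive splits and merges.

Merge sort trace:

Split: [18, 13, 20, 12, 11, 1] -> [18, 13, 20] and [12, 11, 1]
  Split: [18, 13, 20] -> [18] and [13, 20]
    Split: [13, 20] -> [13] and [20]
    Merge: [13] + [20] -> [13, 20]
  Merge: [18] + [13, 20] -> [13, 18, 20]
  Split: [12, 11, 1] -> [12] and [11, 1]
    Split: [11, 1] -> [11] and [1]
    Merge: [11] + [1] -> [1, 11]
  Merge: [12] + [1, 11] -> [1, 11, 12]
Merge: [13, 18, 20] + [1, 11, 12] -> [1, 11, 12, 13, 18, 20]

Final sorted array: [1, 11, 12, 13, 18, 20]

The merge sort proceeds by recursively splitting the array and merging sorted halves.
After all merges, the sorted array is [1, 11, 12, 13, 18, 20].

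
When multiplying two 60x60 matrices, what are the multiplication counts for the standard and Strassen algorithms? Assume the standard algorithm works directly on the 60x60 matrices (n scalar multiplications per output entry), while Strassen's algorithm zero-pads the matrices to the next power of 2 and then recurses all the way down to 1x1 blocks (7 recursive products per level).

Matrix multiplication for 60x60 matrices:

Strassen's algorithm requires power-of-2 dimensions. Pad 60x60 to 64x64 (next power of 2).

Standard algorithm: 60^3 = 216000 multiplications
Strassen's algorithm: 7^(log2(64)) = 7^6 = 117649 multiplications
Savings: 216000 - 117649 = 98351 multiplications

Standard: 216000 multiplications (60^3). Strassen: 117649 multiplications (7^6, after padding to 64x64). Strassen reduces 8 recursive multiplications to 7 at each level.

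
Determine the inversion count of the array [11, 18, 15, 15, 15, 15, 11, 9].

Finding inversions in [11, 18, 15, 15, 15, 15, 11, 9]:

(0, 7): arr[0]=11 > arr[7]=9
(1, 2): arr[1]=18 > arr[2]=15
(1, 3): arr[1]=18 > arr[3]=15
(1, 4): arr[1]=18 > arr[4]=15
(1, 5): arr[1]=18 > arr[5]=15
(1, 6): arr[1]=18 > arr[6]=11
(1, 7): arr[1]=18 > arr[7]=9
(2, 6): arr[2]=15 > arr[6]=11
(2, 7): arr[2]=15 > arr[7]=9
(3, 6): arr[3]=15 > arr[6]=11
(3, 7): arr[3]=15 > arr[7]=9
(4, 6): arr[4]=15 > arr[6]=11
(4, 7): arr[4]=15 > arr[7]=9
(5, 6): arr[5]=15 > arr[6]=11
(5, 7): arr[5]=15 > arr[7]=9
(6, 7): arr[6]=11 > arr[7]=9

Total inversions: 16

The array has 16 inversion(s): (0,7), (1,2), (1,3), (1,4), (1,5), (1,6), (1,7), (2,6), (2,7), (3,6), (3,7), (4,6), (4,7), (5,6), (5,7), (6,7). Each pair (i,j) satisfies i < j and arr[i] > arr[j].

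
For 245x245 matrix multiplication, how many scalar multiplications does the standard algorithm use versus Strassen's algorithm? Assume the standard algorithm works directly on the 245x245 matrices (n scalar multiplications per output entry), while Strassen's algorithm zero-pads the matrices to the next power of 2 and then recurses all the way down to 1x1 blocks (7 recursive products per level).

Matrix multiplication for 245x245 matrices:

Strassen's algorithm requires power-of-2 dimensions. Pad 245x245 to 256x256 (next power of 2).

Standard algorithm: 245^3 = 14706125 multiplications
Strassen's algorithm: 7^(log2(256)) = 7^8 = 5764801 multiplications
Savings: 14706125 - 5764801 = 8941324 multiplications

Standard: 14706125 multiplications (245^3). Strassen: 5764801 multiplications (7^8, after padding to 256x256). Strassen reduces 8 recursive multiplications to 7 at each level.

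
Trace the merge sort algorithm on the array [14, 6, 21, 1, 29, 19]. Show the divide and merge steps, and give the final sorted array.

Merge sort trace:

Split: [14, 6, 21, 1, 29, 19] -> [14, 6, 21] and [1, 29, 19]
  Split: [14, 6, 21] -> [14] and [6, 21]
    Split: [6, 21] -> [6] and [21]
    Merge: [6] + [21] -> [6, 21]
  Merge: [14] + [6, 21] -> [6, 14, 21]
  Split: [1, 29, 19] -> [1] and [29, 19]
    Split: [29, 19] -> [29] and [19]
    Merge: [29] + [19] -> [19, 29]
  Merge: [1] + [19, 29] -> [1, 19, 29]
Merge: [6, 14, 21] + [1, 19, 29] -> [1, 6, 14, 19, 21, 29]

Final sorted array: [1, 6, 14, 19, 21, 29]

The merge sort proceeds by recursively splitting the array and merging sorted halves.
After all merges, the sorted array is [1, 6, 14, 19, 21, 29].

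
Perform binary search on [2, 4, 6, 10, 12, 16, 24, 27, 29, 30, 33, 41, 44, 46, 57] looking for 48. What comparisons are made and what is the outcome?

Binary search for 48 in [2, 4, 6, 10, 12, 16, 24, 27, 29, 30, 33, 41, 44, 46, 57]:

lo=0, hi=14, mid=7, arr[mid]=27 -> 27 < 48, search right half
lo=8, hi=14, mid=11, arr[mid]=41 -> 41 < 48, search right half
lo=12, hi=14, mid=13, arr[mid]=46 -> 46 < 48, search right half
lo=14, hi=14, mid=14, arr[mid]=57 -> 57 > 48, search left half
lo=14 > hi=13, target 48 not found

Binary search determines that 48 is not in the array after 4 comparisons. The search space was exhausted without finding the target.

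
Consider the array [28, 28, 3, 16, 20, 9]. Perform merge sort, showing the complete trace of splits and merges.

Merge sort trace:

Split: [28, 28, 3, 16, 20, 9] -> [28, 28, 3] and [16, 20, 9]
  Split: [28, 28, 3] -> [28] and [28, 3]
    Split: [28, 3] -> [28] and [3]
    Merge: [28] + [3] -> [3, 28]
  Merge: [28] + [3, 28] -> [3, 28, 28]
  Split: [16, 20, 9] -> [16] and [20, 9]
    Split: [20, 9] -> [20] and [9]
    Merge: [20] + [9] -> [9, 20]
  Merge: [16] + [9, 20] -> [9, 16, 20]
Merge: [3, 28, 28] + [9, 16, 20] -> [3, 9, 16, 20, 28, 28]

Final sorted array: [3, 9, 16, 20, 28, 28]

The merge sort proceeds by recursively splitting the array and merging sorted halves.
After all merges, the sorted array is [3, 9, 16, 20, 28, 28].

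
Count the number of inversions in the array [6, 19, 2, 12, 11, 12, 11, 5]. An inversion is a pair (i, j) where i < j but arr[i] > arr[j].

Finding inversions in [6, 19, 2, 12, 11, 12, 11, 5]:

(0, 2): arr[0]=6 > arr[2]=2
(0, 7): arr[0]=6 > arr[7]=5
(1, 2): arr[1]=19 > arr[2]=2
(1, 3): arr[1]=19 > arr[3]=12
(1, 4): arr[1]=19 > arr[4]=11
(1, 5): arr[1]=19 > arr[5]=12
(1, 6): arr[1]=19 > arr[6]=11
(1, 7): arr[1]=19 > arr[7]=5
(3, 4): arr[3]=12 > arr[4]=11
(3, 6): arr[3]=12 > arr[6]=11
(3, 7): arr[3]=12 > arr[7]=5
(4, 7): arr[4]=11 > arr[7]=5
(5, 6): arr[5]=12 > arr[6]=11
(5, 7): arr[5]=12 > arr[7]=5
(6, 7): arr[6]=11 > arr[7]=5

Total inversions: 15

The array has 15 inversion(s): (0,2), (0,7), (1,2), (1,3), (1,4), (1,5), (1,6), (1,7), (3,4), (3,6), (3,7), (4,7), (5,6), (5,7), (6,7). Each pair (i,j) satisfies i < j and arr[i] > arr[j].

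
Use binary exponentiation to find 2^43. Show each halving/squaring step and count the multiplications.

Computing 2^43 by squaring (build up from 2^1; each line after the first costs one multiplication):

2^1 = 2
2^2 = (2^1)^2 = 2^2 = 4
2^4 = (2^2)^2 = 4^2 = 16
2^5 = 2 * 2^4 = 2 * 16 = 32
2^10 = (2^5)^2 = 32^2 = 1024
2^20 = (2^10)^2 = 1024^2 = 1048576
2^21 = 2 * 2^20 = 2 * 1048576 = 2097152
2^42 = (2^21)^2 = 2097152^2 = 4398046511104
2^43 = 2 * 2^42 = 2 * 4398046511104 = 8796093022208

Result: 8796093022208
Multiplications needed: 8 (8 lines after 2^1)

2^43 = 8796093022208. Using exponentiation by squaring, this requires 8 multiplications. The key idea: if the exponent is even, square the half-power; if odd, multiply by the base once.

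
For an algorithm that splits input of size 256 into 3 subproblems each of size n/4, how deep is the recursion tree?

For divide and conquer with division factor 4:

Problem sizes at each level:
Level 0: 256
Level 1: 64
Level 2: 16
Level 3: 4
Level 4: 1

The root is level 0 and the size-1 base case is level 4 (the tree spans levels 0 through 4, i.e. 5 levels counting the root), so the depth is the number of divisions: log_4(256) = 4

The recursion tree depth is log_4(256) = 4. At each level, the problem size is divided by 4, so it takes 4 divisions to reduce to a base case of size 1. The algorithm makes 3 recursive calls at each level.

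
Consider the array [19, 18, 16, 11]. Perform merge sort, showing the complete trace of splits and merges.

Merge sort trace:

Split: [19, 18, 16, 11] -> [19, 18] and [16, 11]
  Split: [19, 18] -> [19] and [18]
  Merge: [19] + [18] -> [18, 19]
  Split: [16, 11] -> [16] and [11]
  Merge: [16] + [11] -> [11, 16]
Merge: [18, 19] + [11, 16] -> [11, 16, 18, 19]

Final sorted array: [11, 16, 18, 19]

The merge sort proceeds by recursively splitting the array and merging sorted halves.
After all merges, the sorted array is [11, 16, 18, 19].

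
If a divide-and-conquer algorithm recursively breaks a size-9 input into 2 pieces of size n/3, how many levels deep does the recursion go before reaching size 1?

For divide and conquer with division factor 3:

Problem sizes at each level:
Level 0: 9
Level 1: 3
Level 2: 1

The root is level 0 and the size-1 base case is level 2 (the tree spans levels 0 through 2, i.e. 3 levels counting the root), so the depth is the number of divisions: log_3(9) = 2

The recursion tree depth is log_3(9) = 2. At each level, the problem size is divided by 3, so it takes 2 divisions to reduce to a base case of size 1. The algorithm makes 2 recursive calls at each level.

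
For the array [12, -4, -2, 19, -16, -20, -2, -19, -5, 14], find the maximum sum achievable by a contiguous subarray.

Using Kadane's algorithm on [12, -4, -2, 19, -16, -20, -2, -19, -5, 14]:

Scanning through the array:
Position 1 (value -4): max_ending_here = 8, max_so_far = 12
Position 2 (value -2): max_ending_here = 6, max_so_far = 12
Position 3 (value 19): max_ending_here = 25, max_so_far = 25
Position 4 (value -16): max_ending_here = 9, max_so_far = 25
Position 5 (value -20): max_ending_here = -11, max_so_far = 25
Position 6 (value -2): max_ending_here = -2, max_so_far = 25
Position 7 (value -19): max_ending_here = -19, max_so_far = 25
Position 8 (value -5): max_ending_here = -5, max_so_far = 25
Position 9 (value 14): max_ending_here = 14, max_so_far = 25

Maximum subarray: [12, -4, -2, 19]
Maximum sum: 25

The maximum subarray is [12, -4, -2, 19] with sum 25. This subarray runs from index 0 to index 3.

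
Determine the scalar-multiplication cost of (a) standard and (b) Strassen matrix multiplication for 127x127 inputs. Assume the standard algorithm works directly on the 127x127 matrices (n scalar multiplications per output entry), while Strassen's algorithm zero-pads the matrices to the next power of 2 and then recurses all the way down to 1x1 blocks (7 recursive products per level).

Matrix multiplication for 127x127 matrices:

Strassen's algorithm requires power-of-2 dimensions. Pad 127x127 to 128x128 (next power of 2).

Standard algorithm: 127^3 = 2048383 multiplications
Strassen's algorithm: 7^(log2(128)) = 7^7 = 823543 multiplications
Savings: 2048383 - 823543 = 1224840 multiplications

Standard: 2048383 multiplications (127^3). Strassen: 823543 multiplications (7^7, after padding to 128x128). Strassen reduces 8 recursive multiplications to 7 at each level.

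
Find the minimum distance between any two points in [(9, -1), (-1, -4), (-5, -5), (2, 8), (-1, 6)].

Computing all pairwise distances among 5 points:

d((9, -1), (-1, -4)) = 10.4403
d((9, -1), (-5, -5)) = 14.5602
d((9, -1), (2, 8)) = 11.4018
d((9, -1), (-1, 6)) = 12.2066
d((-1, -4), (-5, -5)) = 4.1231
d((-1, -4), (2, 8)) = 12.3693
d((-1, -4), (-1, 6)) = 10.0
d((-5, -5), (2, 8)) = 14.7648
d((-5, -5), (-1, 6)) = 11.7047
d((2, 8), (-1, 6)) = 3.6056 <-- minimum

Closest pair: (2, 8) and (-1, 6) with distance 3.6056

The closest pair is (2, 8) and (-1, 6) with Euclidean distance 3.6056. For 5 points, brute-force pairwise comparison is shown above. For large n, the divide-and-conquer algorithm (sort by x, recurse on halves, check the dividing strip) achieves O(n log n).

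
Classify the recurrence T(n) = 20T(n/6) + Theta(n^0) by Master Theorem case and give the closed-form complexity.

Master Theorem for T(n) = 20T(n/6) + O(n^0):

a = 20, b = 6, c = 0
log_b(a) = log_6(20) = 1.6720

Case 1: c = 0 < log_6(20) = 1.6720
T(n) = O(n^(log_6 20))

For T(n) = 20T(n/6) + O(n^0): log_6(20) = 1.6720. This is Case 1 of the Master Theorem (c < log_b(a), work dominated by leaves), giving O(n^(log_6 20)).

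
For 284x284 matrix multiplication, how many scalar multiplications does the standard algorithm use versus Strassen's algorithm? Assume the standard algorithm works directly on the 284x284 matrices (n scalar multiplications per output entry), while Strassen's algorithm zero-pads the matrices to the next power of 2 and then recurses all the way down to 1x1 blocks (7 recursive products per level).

Matrix multiplication for 284x284 matrices:

Strassen's algorithm requires power-of-2 dimensions. Pad 284x284 to 512x512 (next power of 2).

Standard algorithm: 284^3 = 22906304 multiplications
Strassen's algorithm: 7^(log2(512)) = 7^9 = 40353607 multiplications
Difference: 22906304 - 40353607 = -17447303 (Strassen uses MORE here due to padding overhead — for small or just-over-power-of-2 n, padding can outweigh the per-level savings)

Standard: 22906304 multiplications (284^3). Strassen: 40353607 multiplications (7^9, after padding to 512x512). Strassen reduces 8 recursive multiplications to 7 at each level.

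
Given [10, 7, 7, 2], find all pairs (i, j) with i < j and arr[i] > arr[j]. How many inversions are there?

Finding inversions in [10, 7, 7, 2]:

(0, 1): arr[0]=10 > arr[1]=7
(0, 2): arr[0]=10 > arr[2]=7
(0, 3): arr[0]=10 > arr[3]=2
(1, 3): arr[1]=7 > arr[3]=2
(2, 3): arr[2]=7 > arr[3]=2

Total inversions: 5

The array has 5 inversion(s): (0,1), (0,2), (0,3), (1,3), (2,3). Each pair (i,j) satisfies i < j and arr[i] > arr[j].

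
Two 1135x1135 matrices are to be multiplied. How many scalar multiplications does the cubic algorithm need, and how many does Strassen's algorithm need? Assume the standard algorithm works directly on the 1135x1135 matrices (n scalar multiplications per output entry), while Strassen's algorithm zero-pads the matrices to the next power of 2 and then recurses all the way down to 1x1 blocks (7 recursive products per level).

Matrix multiplication for 1135x1135 matrices:

Strassen's algorithm requires power-of-2 dimensions. Pad 1135x1135 to 2048x2048 (next power of 2).

Standard algorithm: 1135^3 = 1462135375 multiplications
Strassen's algorithm: 7^(log2(2048)) = 7^11 = 1977326743 multiplications
Difference: 1462135375 - 1977326743 = -515191368 (Strassen uses MORE here due to padding overhead — for small or just-over-power-of-2 n, padding can outweigh the per-level savings)

Standard: 1462135375 multiplications (1135^3). Strassen: 1977326743 multiplications (7^11, after padding to 2048x2048). Strassen reduces 8 recursive multiplications to 7 at each level.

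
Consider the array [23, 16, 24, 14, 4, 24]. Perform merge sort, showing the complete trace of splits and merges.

Merge sort trace:

Split: [23, 16, 24, 14, 4, 24] -> [23, 16, 24] and [14, 4, 24]
  Split: [23, 16, 24] -> [23] and [16, 24]
    Split: [16, 24] -> [16] and [24]
    Merge: [16] + [24] -> [16, 24]
  Merge: [23] + [16, 24] -> [16, 23, 24]
  Split: [14, 4, 24] -> [14] and [4, 24]
    Split: [4, 24] -> [4] and [24]
    Merge: [4] + [24] -> [4, 24]
  Merge: [14] + [4, 24] -> [4, 14, 24]
Merge: [16, 23, 24] + [4, 14, 24] -> [4, 14, 16, 23, 24, 24]

Final sorted array: [4, 14, 16, 23, 24, 24]

The merge sort proceeds by recursively splitting the array and merging sorted halves.
After all merges, the sorted array is [4, 14, 16, 23, 24, 24].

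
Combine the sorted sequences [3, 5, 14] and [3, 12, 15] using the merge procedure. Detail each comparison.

Merging process:

Compare 3 vs 3: take 3 from left. Merged: [3]
Compare 5 vs 3: take 3 from right. Merged: [3, 3]
Compare 5 vs 12: take 5 from left. Merged: [3, 3, 5]
Compare 14 vs 12: take 12 from right. Merged: [3, 3, 5, 12]
Compare 14 vs 15: take 14 from left. Merged: [3, 3, 5, 12, 14]
Append remaining from right: [15]. Merged: [3, 3, 5, 12, 14, 15]

Final merged array: [3, 3, 5, 12, 14, 15]
Total comparisons: 5

The merged array is [3, 3, 5, 12, 14, 15], requiring 5 comparisons. The merge step runs in O(n) time where n is the total number of elements.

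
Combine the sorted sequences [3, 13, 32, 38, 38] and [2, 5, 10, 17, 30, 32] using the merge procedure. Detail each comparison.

Merging process:

Compare 3 vs 2: take 2 from right. Merged: [2]
Compare 3 vs 5: take 3 from left. Merged: [2, 3]
Compare 13 vs 5: take 5 from right. Merged: [2, 3, 5]
Compare 13 vs 10: take 10 from right. Merged: [2, 3, 5, 10]
Compare 13 vs 17: take 13 from left. Merged: [2, 3, 5, 10, 13]
Compare 32 vs 17: take 17 from right. Merged: [2, 3, 5, 10, 13, 17]
Compare 32 vs 30: take 30 from right. Merged: [2, 3, 5, 10, 13, 17, 30]
Compare 32 vs 32: take 32 from left. Merged: [2, 3, 5, 10, 13, 17, 30, 32]
Compare 38 vs 32: take 32 from right. Merged: [2, 3, 5, 10, 13, 17, 30, 32, 32]
Append remaining from left: [38, 38]. Merged: [2, 3, 5, 10, 13, 17, 30, 32, 32, 38, 38]

Final merged array: [2, 3, 5, 10, 13, 17, 30, 32, 32, 38, 38]
Total comparisons: 9

The merged array is [2, 3, 5, 10, 13, 17, 30, 32, 32, 38, 38], requiring 9 comparisons. The merge step runs in O(n) time where n is the total number of elements.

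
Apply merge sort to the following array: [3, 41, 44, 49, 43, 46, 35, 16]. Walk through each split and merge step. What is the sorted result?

Merge sort trace:

Split: [3, 41, 44, 49, 43, 46, 35, 16] -> [3, 41, 44, 49] and [43, 46, 35, 16]
  Split: [3, 41, 44, 49] -> [3, 41] and [44, 49]
    Split: [3, 41] -> [3] and [41]
    Merge: [3] + [41] -> [3, 41]
    Split: [44, 49] -> [44] and [49]
    Merge: [44] + [49] -> [44, 49]
  Merge: [3, 41] + [44, 49] -> [3, 41, 44, 49]
  Split: [43, 46, 35, 16] -> [43, 46] and [35, 16]
    Split: [43, 46] -> [43] and [46]
    Merge: [43] + [46] -> [43, 46]
    Split: [35, 16] -> [35] and [16]
    Merge: [35] + [16] -> [16, 35]
  Merge: [43, 46] + [16, 35] -> [16, 35, 43, 46]
Merge: [3, 41, 44, 49] + [16, 35, 43, 46] -> [3, 16, 35, 41, 43, 44, 46, 49]

Final sorted array: [3, 16, 35, 41, 43, 44, 46, 49]

The merge sort proceeds by recursively splitting the array and merging sorted halves.
After all merges, the sorted array is [3, 16, 35, 41, 43, 44, 46, 49].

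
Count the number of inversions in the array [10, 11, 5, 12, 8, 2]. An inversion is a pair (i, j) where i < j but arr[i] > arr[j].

Finding inversions in [10, 11, 5, 12, 8, 2]:

(0, 2): arr[0]=10 > arr[2]=5
(0, 4): arr[0]=10 > arr[4]=8
(0, 5): arr[0]=10 > arr[5]=2
(1, 2): arr[1]=11 > arr[2]=5
(1, 4): arr[1]=11 > arr[4]=8
(1, 5): arr[1]=11 > arr[5]=2
(2, 5): arr[2]=5 > arr[5]=2
(3, 4): arr[3]=12 > arr[4]=8
(3, 5): arr[3]=12 > arr[5]=2
(4, 5): arr[4]=8 > arr[5]=2

Total inversions: 10

The array has 10 inversion(s): (0,2), (0,4), (0,5), (1,2), (1,4), (1,5), (2,5), (3,4), (3,5), (4,5). Each pair (i,j) satisfies i < j and arr[i] > arr[j].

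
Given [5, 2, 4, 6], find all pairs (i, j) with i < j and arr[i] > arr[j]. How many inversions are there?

Finding inversions in [5, 2, 4, 6]:

(0, 1): arr[0]=5 > arr[1]=2
(0, 2): arr[0]=5 > arr[2]=4

Total inversions: 2

The array has 2 inversion(s): (0,1), (0,2). Each pair (i,j) satisfies i < j and arr[i] > arr[j].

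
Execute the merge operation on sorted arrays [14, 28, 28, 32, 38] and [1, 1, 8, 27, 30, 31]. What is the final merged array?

Merging process:

Compare 14 vs 1: take 1 from right. Merged: [1]
Compare 14 vs 1: take 1 from right. Merged: [1, 1]
Compare 14 vs 8: take 8 from right. Merged: [1, 1, 8]
Compare 14 vs 27: take 14 from left. Merged: [1, 1, 8, 14]
Compare 28 vs 27: take 27 from right. Merged: [1, 1, 8, 14, 27]
Compare 28 vs 30: take 28 from left. Merged: [1, 1, 8, 14, 27, 28]
Compare 28 vs 30: take 28 from left. Merged: [1, 1, 8, 14, 27, 28, 28]
Compare 32 vs 30: take 30 from right. Merged: [1, 1, 8, 14, 27, 28, 28, 30]
Compare 32 vs 31: take 31 from right. Merged: [1, 1, 8, 14, 27, 28, 28, 30, 31]
Append remaining from left: [32, 38]. Merged: [1, 1, 8, 14, 27, 28, 28, 30, 31, 32, 38]

Final merged array: [1, 1, 8, 14, 27, 28, 28, 30, 31, 32, 38]
Total comparisons: 9

The merged array is [1, 1, 8, 14, 27, 28, 28, 30, 31, 32, 38], requiring 9 comparisons. The merge step runs in O(n) time where n is the total number of elements.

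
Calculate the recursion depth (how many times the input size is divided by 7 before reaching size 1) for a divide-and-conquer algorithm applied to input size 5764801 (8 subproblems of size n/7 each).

For divide and conquer with division factor 7:

Problem sizes at each level:
Level 0: 5764801
Level 1: 823543
Level 2: 117649
Level 3: 16807
Level 4: 2401
Level 5: 343
Level 6: 49
Level 7: 7
Level 8: 1

The root is level 0 and the size-1 base case is level 8 (the tree spans levels 0 through 8, i.e. 9 levels counting the root), so the depth is the number of divisions: log_7(5764801) = 8

The recursion tree depth is log_7(5764801) = 8. At each level, the problem size is divided by 7, so it takes 8 divisions to reduce to a base case of size 1. The algorithm makes 8 recursive calls at each level.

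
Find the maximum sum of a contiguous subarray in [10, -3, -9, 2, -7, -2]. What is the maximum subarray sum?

Using Kadane's algorithm on [10, -3, -9, 2, -7, -2]:

Scanning through the array:
Position 1 (value -3): max_ending_here = 7, max_so_far = 10
Position 2 (value -9): max_ending_here = -2, max_so_far = 10
Position 3 (value 2): max_ending_here = 2, max_so_far = 10
Position 4 (value -7): max_ending_here = -5, max_so_far = 10
Position 5 (value -2): max_ending_here = -2, max_so_far = 10

Maximum subarray: [10]
Maximum sum: 10

The maximum subarray is [10] with sum 10. This subarray runs from index 0 to index 0.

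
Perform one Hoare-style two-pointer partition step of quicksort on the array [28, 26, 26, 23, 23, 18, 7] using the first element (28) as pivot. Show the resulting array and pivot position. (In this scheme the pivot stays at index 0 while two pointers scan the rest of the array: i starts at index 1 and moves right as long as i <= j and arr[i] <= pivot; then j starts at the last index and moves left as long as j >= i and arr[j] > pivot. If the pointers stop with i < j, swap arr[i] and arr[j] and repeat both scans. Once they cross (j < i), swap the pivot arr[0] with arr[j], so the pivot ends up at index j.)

Hoare-style two-pointer partition with pivot = 28:

Initial array: [28, 26, 26, 23, 23, 18, 7]

Pointers start at i = 1, j = 6.
i ends at 7, j ends at 6: the pointers have crossed (j < i), so scanning stops.

Swap pivot arr[0] with arr[6] to place pivot at position 6: [7, 26, 26, 23, 23, 18, 28]
Pivot position: 6

After partitioning with pivot 28, the array becomes [7, 26, 26, 23, 23, 18, 28]. The pivot is placed at index 6. All elements to the left of the pivot are <= 28, and all elements to the right are > 28.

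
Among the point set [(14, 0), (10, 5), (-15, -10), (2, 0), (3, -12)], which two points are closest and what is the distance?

Computing all pairwise distances among 5 points:

d((14, 0), (10, 5)) = 6.4031 <-- minimum
d((14, 0), (-15, -10)) = 30.6757
d((14, 0), (2, 0)) = 12.0
d((14, 0), (3, -12)) = 16.2788
d((10, 5), (-15, -10)) = 29.1548
d((10, 5), (2, 0)) = 9.434
d((10, 5), (3, -12)) = 18.3848
d((-15, -10), (2, 0)) = 19.7231
d((-15, -10), (3, -12)) = 18.1108
d((2, 0), (3, -12)) = 12.0416

Closest pair: (14, 0) and (10, 5) with distance 6.4031

The closest pair is (14, 0) and (10, 5) with Euclidean distance 6.4031. For 5 points, brute-force pairwise comparison is shown above. For large n, the divide-and-conquer algorithm (sort by x, recurse on halves, check the dividing strip) achieves O(n log n).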